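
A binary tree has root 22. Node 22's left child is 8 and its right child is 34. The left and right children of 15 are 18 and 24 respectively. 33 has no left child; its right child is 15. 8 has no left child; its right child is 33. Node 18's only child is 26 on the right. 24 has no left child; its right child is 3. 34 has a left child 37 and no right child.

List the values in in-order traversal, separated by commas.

In-order visits the left subtree, then the node, then the right subtree.
At 22: go left to 8.
  At 8: no left child.
  Visit 8.
  At 8: go right to 33.
    At 33: no left child.
    Visit 33.
    At 33: go right to 15.
      At 15: go left to 18.
        At 18: no left child.
        Visit 18.
        At 18: go right to 26.
          26 is a leaf — visit 26.
      Visit 15.
      At 15: go right to 24.
        At 24: no left child.
        Visit 24.
        At 24: go right to 3.
          3 is a leaf — visit 3.
Visit 22.
At 22: go right to 34.
  At 34: go left to 37.
    37 is a leaf — visit 37.
  Visit 34.
  At 34: no right child.

8, 33, 18, 26, 15, 24, 3, 22, 37, 34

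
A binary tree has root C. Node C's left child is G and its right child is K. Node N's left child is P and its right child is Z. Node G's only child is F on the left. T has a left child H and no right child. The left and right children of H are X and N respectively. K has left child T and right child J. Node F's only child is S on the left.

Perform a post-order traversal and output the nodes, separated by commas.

Post-order visits the left subtree, then the right subtree, then the node.
At C: go left to G.
  At G: go left to F.
    At F: go left to S.
      S is a leaf — visit S.
    At F: no right child.
    Visit F.
  At G: no right child.
  Visit G.
At C: go right to K.
  At K: go left to T.
    At T: go left to H.
      At H: go left to X.
        X is a leaf — visit X.
      At H: go right to N.
        At N: go left to P.
          P is a leaf — visit P.
        At N: go right to Z.
          Z is a leaf — visit Z.
        Visit N.
      Visit H.
    At T: no right child.
    Visit T.
  At K: go right to J.
    J is a leaf — visit J.
  Visit K.
Visit C.

S, F, G, X, P, Z, N, H, T, J, K, C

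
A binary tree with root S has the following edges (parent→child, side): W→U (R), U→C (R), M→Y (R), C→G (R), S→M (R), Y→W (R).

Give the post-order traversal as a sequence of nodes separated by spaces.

G C U W Y M S

Post-order visits the left subtree, then the right subtree, then the node.
At S: no left child.
At S: go right to M.
  At M: no left child.
  At M: go right to Y.
    At Y: no left child.
    At Y: go right to W.
      At W: no left child.
      At W: go right to U.
        At U: no left child.
        At U: go right to C.
          At C: no left child.
          At C: go right to G.
            G is a leaf — visit G.
          Visit C.
        Visit U.
      Visit W.
    Visit Y.
  Visit M.
Visit S.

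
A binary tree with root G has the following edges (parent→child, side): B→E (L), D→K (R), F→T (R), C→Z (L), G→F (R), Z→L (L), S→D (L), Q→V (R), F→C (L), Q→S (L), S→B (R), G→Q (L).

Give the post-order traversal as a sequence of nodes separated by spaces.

K D E B S V Q L Z C T F G

Post-order visits the left subtree, then the right subtree, then the node.
At G: go left to Q.
  At Q: go left to S.
    At S: go left to D.
      At D: no left child.
      At D: go right to K.
        K is a leaf — visit K.
      Visit D.
    At S: go right to B.
      At B: go left to E.
        E is a leaf — visit E.
      At B: no right child.
      Visit B.
    Visit S.
  At Q: go right to V.
    V is a leaf — visit V.
  Visit Q.
At G: go right to F.
  At F: go left to C.
    At C: go left to Z.
      At Z: go left to L.
        L is a leaf — visit L.
      At Z: no right child.
      Visit Z.
    At C: no right child.
    Visit C.
  At F: go right to T.
    T is a leaf — visit T.
  Visit F.
Visit G.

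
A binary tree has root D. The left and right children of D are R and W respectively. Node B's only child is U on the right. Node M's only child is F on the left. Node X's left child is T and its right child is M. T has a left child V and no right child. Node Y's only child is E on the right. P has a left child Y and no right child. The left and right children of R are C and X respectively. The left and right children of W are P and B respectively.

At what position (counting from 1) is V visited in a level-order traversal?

Level-order visits nodes level by level from the root, left to right within each level.
Level 0: D
Level 1: R, W
Level 2: C, X, P, B
Level 3: T, M, Y, U
Level 4: V, F, E
Full level-order sequence: D, R, W, C, X, P, B, T, M, Y, U, V, F, E.

12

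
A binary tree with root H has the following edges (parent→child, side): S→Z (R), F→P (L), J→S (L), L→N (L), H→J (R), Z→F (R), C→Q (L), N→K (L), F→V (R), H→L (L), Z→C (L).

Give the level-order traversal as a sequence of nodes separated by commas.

H, L, J, N, S, K, Z, C, F, Q, P, V

Level-order visits nodes level by level from the root, left to right within each level.
Level 0: H
Level 1: L, J
Level 2: N, S
Level 3: K, Z
Level 4: C, F
Level 5: Q, P, V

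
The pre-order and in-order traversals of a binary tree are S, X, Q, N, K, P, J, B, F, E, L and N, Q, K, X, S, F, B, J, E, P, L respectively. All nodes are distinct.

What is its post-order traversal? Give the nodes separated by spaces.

The first element of pre-order is the root; it splits in-order into left and right subtrees.
Root S: left subtree has 4 nodes {N, Q, K, X}, right has 6 {F, B, J, E, P, L}.
  Root X: left subtree has 3 nodes {N, Q, K}, right has 0 { }.
    Root Q: left subtree has 1 node {N}, right has 1 {K}.
  Root P: left subtree has 4 nodes {F, B, J, E}, right has 1 {L}.
    Root J: left subtree has 2 nodes {F, B}, right has 1 {E}.
      Root B: left subtree has 1 node {F}, right has 0 { }.

N K Q X F B E J L P S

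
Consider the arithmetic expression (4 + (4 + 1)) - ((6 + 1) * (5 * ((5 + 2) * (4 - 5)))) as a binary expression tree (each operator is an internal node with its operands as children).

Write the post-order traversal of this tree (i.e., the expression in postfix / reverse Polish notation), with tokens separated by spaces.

4 4 1 + + 6 1 + 5 5 2 + 4 5 - * * * -

Post-order on an expression tree gives postfix notation: for each operator, emit left operand, right operand, then the operator.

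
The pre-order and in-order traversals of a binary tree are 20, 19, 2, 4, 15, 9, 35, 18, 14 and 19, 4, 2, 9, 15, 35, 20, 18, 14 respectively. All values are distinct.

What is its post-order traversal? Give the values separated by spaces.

4 9 35 15 2 19 14 18 20

The first element of pre-order is the root; it splits in-order into left and right subtrees.
Root 20: left subtree has 6 nodes {19, 4, 2, 9, 15, 35}, right has 2 {18, 14}.
  Root 19: left subtree has 0 nodes { }, right has 5 {4, 2, 9, 15, 35}.
    Root 2: left subtree has 1 node {4}, right has 3 {9, 15, 35}.
      Root 15: left subtree has 1 node {9}, right has 1 {35}.
  Root 18: left subtree has 0 nodes { }, right has 1 {14}.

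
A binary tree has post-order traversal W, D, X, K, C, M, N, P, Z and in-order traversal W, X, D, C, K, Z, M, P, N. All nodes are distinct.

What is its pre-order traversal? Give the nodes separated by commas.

The last element of post-order is the root; it splits in-order into left and right subtrees.
Root Z: left subtree has 5 nodes {W, X, D, C, K}, right has 3 {M, P, N}.
  Root C: left subtree has 3 nodes {W, X, D}, right has 1 {K}.
    Root X: left subtree has 1 node {W}, right has 1 {D}.
  Root P: left subtree has 1 node {M}, right has 1 {N}.

Z, C, X, W, D, K, P, M, N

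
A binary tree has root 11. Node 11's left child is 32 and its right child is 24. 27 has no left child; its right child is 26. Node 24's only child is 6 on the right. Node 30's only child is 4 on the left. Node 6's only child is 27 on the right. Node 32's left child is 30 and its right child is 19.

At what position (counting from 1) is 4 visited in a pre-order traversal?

Pre-order visits the node, then its left subtree, then its right subtree.
Visit 11.
At 11: go left to 32.
  Visit 32.
  At 32: go left to 30.
    Visit 30.
    At 30: go left to 4.
      4 is a leaf — visit 4.
    At 30: no right child.
  At 32: go right to 19.
    19 is a leaf — visit 19.
At 11: go right to 24.
  Visit 24.
  At 24: no left child.
  At 24: go right to 6.
    Visit 6.
    At 6: no left child.
    At 6: go right to 27.
      Visit 27.
      At 27: no left child.
      At 27: go right to 26.
        26 is a leaf — visit 26.
Full pre-order sequence: 11, 32, 30, 4, 19, 24, 6, 27, 26.

4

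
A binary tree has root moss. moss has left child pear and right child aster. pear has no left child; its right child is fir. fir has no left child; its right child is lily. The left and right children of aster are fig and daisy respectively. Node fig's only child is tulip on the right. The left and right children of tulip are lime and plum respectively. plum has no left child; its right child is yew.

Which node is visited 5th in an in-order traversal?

In-order visits the left subtree, then the node, then the right subtree.
At moss: go left to pear.
  At pear: no left child.
  Visit pear.
  At pear: go right to fir.
    At fir: no left child.
    Visit fir.
    At fir: go right to lily.
      lily is a leaf — visit lily.
Visit moss.
At moss: go right to aster.
  At aster: go left to fig.
    At fig: no left child.
    Visit fig.
    At fig: go right to tulip.
      At tulip: go left to lime.
        lime is a leaf — visit lime.
      Visit tulip.
      At tulip: go right to plum.
        At plum: no left child.
        Visit plum.
        At plum: go right to yew.
          yew is a leaf — visit yew.
  Visit aster.
  At aster: go right to daisy.
    daisy is a leaf — visit daisy.
Full in-order sequence: pear, fir, lily, moss, fig, lime, tulip, plum, yew, aster, daisy.

fig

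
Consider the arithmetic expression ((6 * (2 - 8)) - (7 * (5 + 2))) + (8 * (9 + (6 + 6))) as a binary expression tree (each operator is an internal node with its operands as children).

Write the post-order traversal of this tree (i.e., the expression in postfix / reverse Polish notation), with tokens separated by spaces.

Post-order on an expression tree gives postfix notation: for each operator, emit left operand, right operand, then the operator.

6 2 8 - * 7 5 2 + * - 8 9 6 6 + + * +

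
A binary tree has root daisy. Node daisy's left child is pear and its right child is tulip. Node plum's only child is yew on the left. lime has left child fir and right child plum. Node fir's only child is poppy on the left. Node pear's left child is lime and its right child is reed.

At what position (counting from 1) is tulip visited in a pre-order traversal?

Pre-order visits the node, then its left subtree, then its right subtree.
Visit daisy.
At daisy: go left to pear.
  Visit pear.
  At pear: go left to lime.
    Visit lime.
    At lime: go left to fir.
      Visit fir.
      At fir: go left to poppy.
        poppy is a leaf — visit poppy.
      At fir: no right child.
    At lime: go right to plum.
      Visit plum.
      At plum: go left to yew.
        yew is a leaf — visit yew.
      At plum: no right child.
  At pear: go right to reed.
    reed is a leaf — visit reed.
At daisy: go right to tulip.
  tulip is a leaf — visit tulip.
Full pre-order sequence: daisy, pear, lime, fir, poppy, plum, yew, reed, tulip.

9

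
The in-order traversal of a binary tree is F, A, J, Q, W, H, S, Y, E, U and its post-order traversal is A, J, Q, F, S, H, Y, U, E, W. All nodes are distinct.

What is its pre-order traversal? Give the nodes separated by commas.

W, F, Q, J, A, E, Y, H, S, U

The last element of post-order is the root; it splits in-order into left and right subtrees.
Root W: left subtree has 4 nodes {F, A, J, Q}, right has 5 {H, S, Y, E, U}.
  Root F: left subtree has 0 nodes { }, right has 3 {A, J, Q}.
    Root Q: left subtree has 2 nodes {A, J}, right has 0 { }.
      Root J: left subtree has 1 node {A}, right has 0 { }.
  Root E: left subtree has 3 nodes {H, S, Y}, right has 1 {U}.
    Root Y: left subtree has 2 nodes {H, S}, right has 0 { }.
      Root H: left subtree has 0 nodes { }, right has 1 {S}.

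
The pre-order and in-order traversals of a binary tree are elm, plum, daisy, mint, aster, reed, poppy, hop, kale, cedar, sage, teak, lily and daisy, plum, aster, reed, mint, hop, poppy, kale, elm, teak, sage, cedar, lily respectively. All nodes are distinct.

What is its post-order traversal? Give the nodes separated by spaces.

daisy reed aster hop kale poppy mint plum teak sage lily cedar elm

The first element of pre-order is the root; it splits in-order into left and right subtrees.
Root elm: left subtree has 8 nodes {daisy, plum, aster, reed, mint, hop, poppy, kale}, right has 4 {teak, sage, cedar, lily}.
  Root plum: left subtree has 1 node {daisy}, right has 6 {aster, reed, mint, hop, poppy, kale}.
    Root mint: left subtree has 2 nodes {aster, reed}, right has 3 {hop, poppy, kale}.
      Root aster: left subtree has 0 nodes { }, right has 1 {reed}.
      Root poppy: left subtree has 1 node {hop}, right has 1 {kale}.
  Root cedar: left subtree has 2 nodes {teak, sage}, right has 1 {lily}.
    Root sage: left subtree has 1 node {teak}, right has 0 { }.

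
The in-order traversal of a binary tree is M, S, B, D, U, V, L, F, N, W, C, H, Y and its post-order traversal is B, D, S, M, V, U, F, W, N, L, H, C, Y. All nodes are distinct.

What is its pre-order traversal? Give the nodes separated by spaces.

The last element of post-order is the root; it splits in-order into left and right subtrees.
Root Y: left subtree has 12 nodes {M, S, B, D, U, V, L, F, N, W, C, H}, right has 0 { }.
  Root C: left subtree has 10 nodes {M, S, B, D, U, V, L, F, N, W}, right has 1 {H}.
    Root L: left subtree has 6 nodes {M, S, B, D, U, V}, right has 3 {F, N, W}.
      Root U: left subtree has 4 nodes {M, S, B, D}, right has 1 {V}.
        Root M: left subtree has 0 nodes { }, right has 3 {S, B, D}.
          Root S: left subtree has 0 nodes { }, right has 2 {B, D}.
            Root D: left subtree has 1 node {B}, right has 0 { }.
      Root N: left subtree has 1 node {F}, right has 1 {W}.

Y C L U M S D B V N F W H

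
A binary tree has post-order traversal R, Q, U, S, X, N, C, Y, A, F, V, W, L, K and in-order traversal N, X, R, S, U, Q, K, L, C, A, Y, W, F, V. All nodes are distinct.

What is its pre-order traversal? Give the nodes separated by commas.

The last element of post-order is the root; it splits in-order into left and right subtrees.
Root K: left subtree has 6 nodes {N, X, R, S, U, Q}, right has 7 {L, C, A, Y, W, F, V}.
  Root N: left subtree has 0 nodes { }, right has 5 {X, R, S, U, Q}.
    Root X: left subtree has 0 nodes { }, right has 4 {R, S, U, Q}.
      Root S: left subtree has 1 node {R}, right has 2 {U, Q}.
        Root U: left subtree has 0 nodes { }, right has 1 {Q}.
  Root L: left subtree has 0 nodes { }, right has 6 {C, A, Y, W, F, V}.
    Root W: left subtree has 3 nodes {C, A, Y}, right has 2 {F, V}.
      Root A: left subtree has 1 node {C}, right has 1 {Y}.
      Root V: left subtree has 1 node {F}, right has 0 { }.

K, N, X, S, R, U, Q, L, W, A, C, Y, V, F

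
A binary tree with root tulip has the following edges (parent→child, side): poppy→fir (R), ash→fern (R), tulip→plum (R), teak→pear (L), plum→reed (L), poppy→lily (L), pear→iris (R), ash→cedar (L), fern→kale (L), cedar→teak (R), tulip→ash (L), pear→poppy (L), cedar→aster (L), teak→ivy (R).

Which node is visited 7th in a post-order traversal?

Post-order visits the left subtree, then the right subtree, then the node.
At tulip: go left to ash.
  At ash: go left to cedar.
    At cedar: go left to aster.
      aster is a leaf — visit aster.
    At cedar: go right to teak.
      At teak: go left to pear.
        At pear: go left to poppy.
          At poppy: go left to lily.
            lily is a leaf — visit lily.
          At poppy: go right to fir.
            fir is a leaf — visit fir.
          Visit poppy.
        At pear: go right to iris.
          iris is a leaf — visit iris.
        Visit pear.
      At teak: go right to ivy.
        ivy is a leaf — visit ivy.
      Visit teak.
    Visit cedar.
  At ash: go right to fern.
    At fern: go left to kale.
      kale is a leaf — visit kale.
    At fern: no right child.
    Visit fern.
  Visit ash.
At tulip: go right to plum.
  At plum: go left to reed.
    reed is a leaf — visit reed.
  At plum: no right child.
  Visit plum.
Visit tulip.
Full post-order sequence: aster, lily, fir, poppy, iris, pear, ivy, teak, cedar, kale, fern, ash, reed, plum, tulip.

ivy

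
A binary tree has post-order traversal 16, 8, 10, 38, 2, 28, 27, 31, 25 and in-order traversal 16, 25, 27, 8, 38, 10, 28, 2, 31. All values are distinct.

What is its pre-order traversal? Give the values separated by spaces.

25 16 31 27 28 38 8 10 2

The last element of post-order is the root; it splits in-order into left and right subtrees.
Root 25: left subtree has 1 node {16}, right has 7 {27, 8, 38, 10, 28, 2, 31}.
  Root 31: left subtree has 6 nodes {27, 8, 38, 10, 28, 2}, right has 0 { }.
    Root 27: left subtree has 0 nodes { }, right has 5 {8, 38, 10, 28, 2}.
      Root 28: left subtree has 3 nodes {8, 38, 10}, right has 1 {2}.
        Root 38: left subtree has 1 node {8}, right has 1 {10}.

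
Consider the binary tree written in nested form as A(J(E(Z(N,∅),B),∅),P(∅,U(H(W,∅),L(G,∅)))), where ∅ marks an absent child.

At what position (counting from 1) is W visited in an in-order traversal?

In-order visits the left subtree, then the node, then the right subtree.
At A: go left to J.
  At J: go left to E.
    At E: go left to Z.
      At Z: go left to N.
        N is a leaf — visit N.
      Visit Z.
      At Z: no right child.
    Visit E.
    At E: go right to B.
      B is a leaf — visit B.
  Visit J.
  At J: no right child.
Visit A.
At A: go right to P.
  At P: no left child.
  Visit P.
  At P: go right to U.
    At U: go left to H.
      At H: go left to W.
        W is a leaf — visit W.
      Visit H.
      At H: no right child.
    Visit U.
    At U: go right to L.
      At L: go left to G.
        G is a leaf — visit G.
      Visit L.
      At L: no right child.
Full in-order sequence: N, Z, E, B, J, A, P, W, H, U, G, L.

8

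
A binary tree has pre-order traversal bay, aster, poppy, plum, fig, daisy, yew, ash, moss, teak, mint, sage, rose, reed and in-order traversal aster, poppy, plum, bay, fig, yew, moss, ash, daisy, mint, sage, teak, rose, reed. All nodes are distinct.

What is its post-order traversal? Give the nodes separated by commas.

plum, poppy, aster, moss, ash, yew, sage, mint, reed, rose, teak, daisy, fig, bay

The first element of pre-order is the root; it splits in-order into left and right subtrees.
Root bay: left subtree has 3 nodes {aster, poppy, plum}, right has 10 {fig, yew, moss, ash, daisy, mint, sage, teak, rose, reed}.
  Root aster: left subtree has 0 nodes { }, right has 2 {poppy, plum}.
    Root poppy: left subtree has 0 nodes { }, right has 1 {plum}.
  Root fig: left subtree has 0 nodes { }, right has 9 {yew, moss, ash, daisy, mint, sage, teak, rose, reed}.
    Root daisy: left subtree has 3 nodes {yew, moss, ash}, right has 5 {mint, sage, teak, rose, reed}.
      Root yew: left subtree has 0 nodes { }, right has 2 {moss, ash}.
        Root ash: left subtree has 1 node {moss}, right has 0 { }.
      Root teak: left subtree has 2 nodes {mint, sage}, right has 2 {rose, reed}.
        Root mint: left subtree has 0 nodes { }, right has 1 {sage}.
        Root rose: left subtree has 0 nodes { }, right has 1 {reed}.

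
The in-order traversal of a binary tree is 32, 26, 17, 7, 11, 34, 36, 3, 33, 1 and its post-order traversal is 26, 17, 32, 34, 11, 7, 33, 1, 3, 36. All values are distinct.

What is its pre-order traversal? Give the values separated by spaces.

36 7 32 17 26 11 34 3 1 33

The last element of post-order is the root; it splits in-order into left and right subtrees.
Root 36: left subtree has 6 nodes {32, 26, 17, 7, 11, 34}, right has 3 {3, 33, 1}.
  Root 7: left subtree has 3 nodes {32, 26, 17}, right has 2 {11, 34}.
    Root 32: left subtree has 0 nodes { }, right has 2 {26, 17}.
      Root 17: left subtree has 1 node {26}, right has 0 { }.
    Root 11: left subtree has 0 nodes { }, right has 1 {34}.
  Root 3: left subtree has 0 nodes { }, right has 2 {33, 1}.
    Root 1: left subtree has 1 node {33}, right has 0 { }.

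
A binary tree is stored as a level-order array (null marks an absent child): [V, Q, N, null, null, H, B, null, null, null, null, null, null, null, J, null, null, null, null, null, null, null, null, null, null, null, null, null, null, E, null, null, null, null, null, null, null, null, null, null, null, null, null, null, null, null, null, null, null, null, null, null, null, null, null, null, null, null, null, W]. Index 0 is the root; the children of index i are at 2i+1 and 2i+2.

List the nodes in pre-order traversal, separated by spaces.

V Q N H B J E W

Pre-order visits the node, then its left subtree, then its right subtree.
Visit V.
At V: go left to Q.
  Q is a leaf — visit Q.
At V: go right to N.
  Visit N.
  At N: go left to H.
    H is a leaf — visit H.
  At N: go right to B.
    Visit B.
    At B: no left child.
    At B: go right to J.
      Visit J.
      At J: go left to E.
        Visit E.
        At E: go left to W.
          W is a leaf — visit W.
        At E: no right child.
      At J: no right child.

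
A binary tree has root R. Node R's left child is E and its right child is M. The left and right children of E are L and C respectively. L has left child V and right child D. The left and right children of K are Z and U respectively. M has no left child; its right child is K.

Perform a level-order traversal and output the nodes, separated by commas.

Level-order visits nodes level by level from the root, left to right within each level.
Level 0: R
Level 1: E, M
Level 2: L, C, K
Level 3: V, D, Z, U

R, E, M, L, C, K, V, D, Z, U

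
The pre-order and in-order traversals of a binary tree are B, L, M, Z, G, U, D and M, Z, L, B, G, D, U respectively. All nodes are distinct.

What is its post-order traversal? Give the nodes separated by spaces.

Z M L D U G B

The first element of pre-order is the root; it splits in-order into left and right subtrees.
Root B: left subtree has 3 nodes {M, Z, L}, right has 3 {G, D, U}.
  Root L: left subtree has 2 nodes {M, Z}, right has 0 { }.
    Root M: left subtree has 0 nodes { }, right has 1 {Z}.
  Root G: left subtree has 0 nodes { }, right has 2 {D, U}.
    Root U: left subtree has 1 node {D}, right has 0 { }.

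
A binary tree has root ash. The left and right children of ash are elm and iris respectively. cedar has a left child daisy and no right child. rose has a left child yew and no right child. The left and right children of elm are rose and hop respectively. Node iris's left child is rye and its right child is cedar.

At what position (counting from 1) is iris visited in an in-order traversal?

In-order visits the left subtree, then the node, then the right subtree.
At ash: go left to elm.
  At elm: go left to rose.
    At rose: go left to yew.
      yew is a leaf — visit yew.
    Visit rose.
    At rose: no right child.
  Visit elm.
  At elm: go right to hop.
    hop is a leaf — visit hop.
Visit ash.
At ash: go right to iris.
  At iris: go left to rye.
    rye is a leaf — visit rye.
  Visit iris.
  At iris: go right to cedar.
    At cedar: go left to daisy.
      daisy is a leaf — visit daisy.
    Visit cedar.
    At cedar: no right child.
Full in-order sequence: yew, rose, elm, hop, ash, rye, iris, daisy, cedar.

7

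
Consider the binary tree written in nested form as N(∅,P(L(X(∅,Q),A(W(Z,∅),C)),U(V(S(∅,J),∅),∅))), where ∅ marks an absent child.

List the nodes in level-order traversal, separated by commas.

N, P, L, U, X, A, V, Q, W, C, S, Z, J

Level-order visits nodes level by level from the root, left to right within each level.
Level 0: N
Level 1: P
Level 2: L, U
Level 3: X, A, V
Level 4: Q, W, C, S
Level 5: Z, J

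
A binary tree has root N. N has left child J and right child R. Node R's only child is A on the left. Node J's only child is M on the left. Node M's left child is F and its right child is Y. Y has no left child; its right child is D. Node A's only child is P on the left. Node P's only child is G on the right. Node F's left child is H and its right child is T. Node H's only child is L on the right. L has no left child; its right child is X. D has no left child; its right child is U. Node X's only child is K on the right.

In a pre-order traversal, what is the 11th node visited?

D

Pre-order visits the node, then its left subtree, then its right subtree.
Visit N.
At N: go left to J.
  Visit J.
  At J: go left to M.
    Visit M.
    At M: go left to F.
      Visit F.
      At F: go left to H.
        Visit H.
        At H: no left child.
        At H: go right to L.
          Visit L.
          At L: no left child.
          At L: go right to X.
            Visit X.
            At X: no left child.
            At X: go right to K.
              K is a leaf — visit K.
      At F: go right to T.
        T is a leaf — visit T.
    At M: go right to Y.
      Visit Y.
      At Y: no left child.
      At Y: go right to D.
        Visit D.
        At D: no left child.
        At D: go right to U.
          U is a leaf — visit U.
  At J: no right child.
At N: go right to R.
  Visit R.
  At R: go left to A.
    Visit A.
    At A: go left to P.
      Visit P.
      At P: no left child.
      At P: go right to G.
        G is a leaf — visit G.
    At A: no right child.
  At R: no right child.
Full pre-order sequence: N, J, M, F, H, L, X, K, T, Y, D, U, R, A, P, G.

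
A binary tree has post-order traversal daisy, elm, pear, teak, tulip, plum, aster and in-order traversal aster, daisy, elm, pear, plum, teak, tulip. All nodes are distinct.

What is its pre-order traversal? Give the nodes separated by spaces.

The last element of post-order is the root; it splits in-order into left and right subtrees.
Root aster: left subtree has 0 nodes { }, right has 6 {daisy, elm, pear, plum, teak, tulip}.
  Root plum: left subtree has 3 nodes {daisy, elm, pear}, right has 2 {teak, tulip}.
    Root pear: left subtree has 2 nodes {daisy, elm}, right has 0 { }.
      Root elm: left subtree has 1 node {daisy}, right has 0 { }.
    Root tulip: left subtree has 1 node {teak}, right has 0 { }.

aster plum pear elm daisy tulip teak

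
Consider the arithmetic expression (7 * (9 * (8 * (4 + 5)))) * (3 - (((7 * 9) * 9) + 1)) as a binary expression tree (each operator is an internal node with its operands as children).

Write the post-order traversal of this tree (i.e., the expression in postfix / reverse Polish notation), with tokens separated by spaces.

Post-order on an expression tree gives postfix notation: for each operator, emit left operand, right operand, then the operator.

7 9 8 4 5 + * * * 3 7 9 * 9 * 1 + - *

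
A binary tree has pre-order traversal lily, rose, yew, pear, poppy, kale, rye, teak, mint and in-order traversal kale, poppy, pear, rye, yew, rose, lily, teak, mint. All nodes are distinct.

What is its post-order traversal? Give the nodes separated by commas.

The first element of pre-order is the root; it splits in-order into left and right subtrees.
Root lily: left subtree has 6 nodes {kale, poppy, pear, rye, yew, rose}, right has 2 {teak, mint}.
  Root rose: left subtree has 5 nodes {kale, poppy, pear, rye, yew}, right has 0 { }.
    Root yew: left subtree has 4 nodes {kale, poppy, pear, rye}, right has 0 { }.
      Root pear: left subtree has 2 nodes {kale, poppy}, right has 1 {rye}.
        Root poppy: left subtree has 1 node {kale}, right has 0 { }.
  Root teak: left subtree has 0 nodes { }, right has 1 {mint}.

kale, poppy, rye, pear, yew, rose, mint, teak, lily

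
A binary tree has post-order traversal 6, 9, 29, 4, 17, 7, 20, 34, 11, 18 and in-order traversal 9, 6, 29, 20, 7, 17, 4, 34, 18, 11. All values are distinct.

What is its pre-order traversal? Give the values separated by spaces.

The last element of post-order is the root; it splits in-order into left and right subtrees.
Root 18: left subtree has 8 nodes {9, 6, 29, 20, 7, 17, 4, 34}, right has 1 {11}.
  Root 34: left subtree has 7 nodes {9, 6, 29, 20, 7, 17, 4}, right has 0 { }.
    Root 20: left subtree has 3 nodes {9, 6, 29}, right has 3 {7, 17, 4}.
      Root 29: left subtree has 2 nodes {9, 6}, right has 0 { }.
        Root 9: left subtree has 0 nodes { }, right has 1 {6}.
      Root 7: left subtree has 0 nodes { }, right has 2 {17, 4}.
        Root 17: left subtree has 0 nodes { }, right has 1 {4}.

18 34 20 29 9 6 7 17 4 11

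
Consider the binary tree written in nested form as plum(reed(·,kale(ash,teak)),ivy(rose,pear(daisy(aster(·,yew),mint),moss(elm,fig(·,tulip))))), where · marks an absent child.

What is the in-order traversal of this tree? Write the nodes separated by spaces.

reed ash kale teak plum rose ivy aster yew daisy mint pear elm moss fig tulip

In-order visits the left subtree, then the node, then the right subtree.
At plum: go left to reed.
  At reed: no left child.
  Visit reed.
  At reed: go right to kale.
    At kale: go left to ash.
      ash is a leaf — visit ash.
    Visit kale.
    At kale: go right to teak.
      teak is a leaf — visit teak.
Visit plum.
At plum: go right to ivy.
  At ivy: go left to rose.
    rose is a leaf — visit rose.
  Visit ivy.
  At ivy: go right to pear.
    At pear: go left to daisy.
      At daisy: go left to aster.
        At aster: no left child.
        Visit aster.
        At aster: go right to yew.
          yew is a leaf — visit yew.
      Visit daisy.
      At daisy: go right to mint.
        mint is a leaf — visit mint.
    Visit pear.
    At pear: go right to moss.
      At moss: go left to elm.
        elm is a leaf — visit elm.
      Visit moss.
      At moss: go right to fig.
        At fig: no left child.
        Visit fig.
        At fig: go right to tulip.
          tulip is a leaf — visit tulip.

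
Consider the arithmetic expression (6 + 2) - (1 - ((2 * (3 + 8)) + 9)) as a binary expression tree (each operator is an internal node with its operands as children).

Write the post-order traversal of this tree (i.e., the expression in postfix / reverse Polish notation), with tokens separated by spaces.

6 2 + 1 2 3 8 + * 9 + - -

Post-order on an expression tree gives postfix notation: for each operator, emit left operand, right operand, then the operator.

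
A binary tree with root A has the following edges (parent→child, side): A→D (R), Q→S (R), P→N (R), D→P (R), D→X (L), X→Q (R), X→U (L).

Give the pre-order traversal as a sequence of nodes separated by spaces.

A D X U Q S P N

Pre-order visits the node, then its left subtree, then its right subtree.
Visit A.
At A: no left child.
At A: go right to D.
  Visit D.
  At D: go left to X.
    Visit X.
    At X: go left to U.
      U is a leaf — visit U.
    At X: go right to Q.
      Visit Q.
      At Q: no left child.
      At Q: go right to S.
        S is a leaf — visit S.
  At D: go right to P.
    Visit P.
    At P: no left child.
    At P: go right to N.
      N is a leaf — visit N.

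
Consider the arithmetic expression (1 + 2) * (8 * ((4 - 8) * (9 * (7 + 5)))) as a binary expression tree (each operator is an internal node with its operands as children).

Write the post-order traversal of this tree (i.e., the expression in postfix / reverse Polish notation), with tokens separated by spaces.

Post-order on an expression tree gives postfix notation: for each operator, emit left operand, right operand, then the operator.

1 2 + 8 4 8 - 9 7 5 + * * * *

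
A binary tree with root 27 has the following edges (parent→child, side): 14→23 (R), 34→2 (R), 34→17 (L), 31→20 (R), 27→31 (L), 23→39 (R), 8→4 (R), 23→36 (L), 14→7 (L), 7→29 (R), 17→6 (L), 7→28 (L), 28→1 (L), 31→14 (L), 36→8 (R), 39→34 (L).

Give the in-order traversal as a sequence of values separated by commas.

1, 28, 7, 29, 14, 36, 8, 4, 23, 6, 17, 34, 2, 39, 31, 20, 27

In-order visits the left subtree, then the node, then the right subtree.
At 27: go left to 31.
  At 31: go left to 14.
    At 14: go left to 7.
      At 7: go left to 28.
        At 28: go left to 1.
          1 is a leaf — visit 1.
        Visit 28.
        At 28: no right child.
      Visit 7.
      At 7: go right to 29.
        29 is a leaf — visit 29.
    Visit 14.
    At 14: go right to 23.
      At 23: go left to 36.
        At 36: no left child.
        Visit 36.
        At 36: go right to 8.
          At 8: no left child.
          Visit 8.
          At 8: go right to 4.
            4 is a leaf — visit 4.
      Visit 23.
      At 23: go right to 39.
        At 39: go left to 34.
          At 34: go left to 17.
            At 17: go left to 6.
              6 is a leaf — visit 6.
            Visit 17.
            At 17: no right child.
          Visit 34.
          At 34: go right to 2.
            2 is a leaf — visit 2.
        Visit 39.
        At 39: no right child.
  Visit 31.
  At 31: go right to 20.
    20 is a leaf — visit 20.
Visit 27.
At 27: no right child.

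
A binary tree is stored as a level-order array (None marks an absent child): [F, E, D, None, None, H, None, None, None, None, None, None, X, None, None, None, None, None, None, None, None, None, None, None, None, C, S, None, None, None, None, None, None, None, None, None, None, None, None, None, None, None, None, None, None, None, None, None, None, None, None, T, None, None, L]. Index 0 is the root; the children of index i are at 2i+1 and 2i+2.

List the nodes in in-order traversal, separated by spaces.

In-order visits the left subtree, then the node, then the right subtree.
At F: go left to E.
  E is a leaf — visit E.
Visit F.
At F: go right to D.
  At D: go left to H.
    At H: no left child.
    Visit H.
    At H: go right to X.
      At X: go left to C.
        At C: go left to T.
          T is a leaf — visit T.
        Visit C.
        At C: no right child.
      Visit X.
      At X: go right to S.
        At S: no left child.
        Visit S.
        At S: go right to L.
          L is a leaf — visit L.
  Visit D.
  At D: no right child.

E F H T C X S L D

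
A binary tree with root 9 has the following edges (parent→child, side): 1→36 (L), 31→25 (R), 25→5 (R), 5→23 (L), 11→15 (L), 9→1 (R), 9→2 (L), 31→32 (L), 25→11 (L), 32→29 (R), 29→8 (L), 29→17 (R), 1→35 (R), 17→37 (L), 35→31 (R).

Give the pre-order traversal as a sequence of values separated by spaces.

Pre-order visits the node, then its left subtree, then its right subtree.
Visit 9.
At 9: go left to 2.
  2 is a leaf — visit 2.
At 9: go right to 1.
  Visit 1.
  At 1: go left to 36.
    36 is a leaf — visit 36.
  At 1: go right to 35.
    Visit 35.
    At 35: no left child.
    At 35: go right to 31.
      Visit 31.
      At 31: go left to 32.
        Visit 32.
        At 32: no left child.
        At 32: go right to 29.
          Visit 29.
          At 29: go left to 8.
            8 is a leaf — visit 8.
          At 29: go right to 17.
            Visit 17.
            At 17: go left to 37.
              37 is a leaf — visit 37.
            At 17: no right child.
      At 31: go right to 25.
        Visit 25.
        At 25: go left to 11.
          Visit 11.
          At 11: go left to 15.
            15 is a leaf — visit 15.
          At 11: no right child.
        At 25: go right to 5.
          Visit 5.
          At 5: go left to 23.
            23 is a leaf — visit 23.
          At 5: no right child.

9 2 1 36 35 31 32 29 8 17 37 25 11 15 5 23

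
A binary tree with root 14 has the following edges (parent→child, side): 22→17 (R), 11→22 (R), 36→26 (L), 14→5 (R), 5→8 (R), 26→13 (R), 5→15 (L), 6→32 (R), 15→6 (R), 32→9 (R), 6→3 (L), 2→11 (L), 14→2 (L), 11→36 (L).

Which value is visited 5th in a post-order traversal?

22

Post-order visits the left subtree, then the right subtree, then the node.
At 14: go left to 2.
  At 2: go left to 11.
    At 11: go left to 36.
      At 36: go left to 26.
        At 26: no left child.
        At 26: go right to 13.
          13 is a leaf — visit 13.
        Visit 26.
      At 36: no right child.
      Visit 36.
    At 11: go right to 22.
      At 22: no left child.
      At 22: go right to 17.
        17 is a leaf — visit 17.
      Visit 22.
    Visit 11.
  At 2: no right child.
  Visit 2.
At 14: go right to 5.
  At 5: go left to 15.
    At 15: no left child.
    At 15: go right to 6.
      At 6: go left to 3.
        3 is a leaf — visit 3.
      At 6: go right to 32.
        At 32: no left child.
        At 32: go right to 9.
          9 is a leaf — visit 9.
        Visit 32.
      Visit 6.
    Visit 15.
  At 5: go right to 8.
    8 is a leaf — visit 8.
  Visit 5.
Visit 14.
Full post-order sequence: 13, 26, 36, 17, 22, 11, 2, 3, 9, 32, 6, 15, 8, 5, 14.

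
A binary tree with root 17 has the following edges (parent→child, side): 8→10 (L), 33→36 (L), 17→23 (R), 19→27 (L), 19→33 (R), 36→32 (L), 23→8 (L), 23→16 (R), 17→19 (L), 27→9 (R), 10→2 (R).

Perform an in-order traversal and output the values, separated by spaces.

In-order visits the left subtree, then the node, then the right subtree.
At 17: go left to 19.
  At 19: go left to 27.
    At 27: no left child.
    Visit 27.
    At 27: go right to 9.
      9 is a leaf — visit 9.
  Visit 19.
  At 19: go right to 33.
    At 33: go left to 36.
      At 36: go left to 32.
        32 is a leaf — visit 32.
      Visit 36.
      At 36: no right child.
    Visit 33.
    At 33: no right child.
Visit 17.
At 17: go right to 23.
  At 23: go left to 8.
    At 8: go left to 10.
      At 10: no left child.
      Visit 10.
      At 10: go right to 2.
        2 is a leaf — visit 2.
    Visit 8.
    At 8: no right child.
  Visit 23.
  At 23: go right to 16.
    16 is a leaf — visit 16.

27 9 19 32 36 33 17 10 2 8 23 16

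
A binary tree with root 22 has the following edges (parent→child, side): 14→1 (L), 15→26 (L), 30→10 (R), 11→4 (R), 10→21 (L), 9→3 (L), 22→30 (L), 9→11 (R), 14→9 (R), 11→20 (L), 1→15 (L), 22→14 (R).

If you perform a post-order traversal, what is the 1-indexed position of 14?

12

Post-order visits the left subtree, then the right subtree, then the node.
At 22: go left to 30.
  At 30: no left child.
  At 30: go right to 10.
    At 10: go left to 21.
      21 is a leaf — visit 21.
    At 10: no right child.
    Visit 10.
  Visit 30.
At 22: go right to 14.
  At 14: go left to 1.
    At 1: go left to 15.
      At 15: go left to 26.
        26 is a leaf — visit 26.
      At 15: no right child.
      Visit 15.
    At 1: no right child.
    Visit 1.
  At 14: go right to 9.
    At 9: go left to 3.
      3 is a leaf — visit 3.
    At 9: go right to 11.
      At 11: go left to 20.
        20 is a leaf — visit 20.
      At 11: go right to 4.
        4 is a leaf — visit 4.
      Visit 11.
    Visit 9.
  Visit 14.
Visit 22.
Full post-order sequence: 21, 10, 30, 26, 15, 1, 3, 20, 4, 11, 9, 14, 22.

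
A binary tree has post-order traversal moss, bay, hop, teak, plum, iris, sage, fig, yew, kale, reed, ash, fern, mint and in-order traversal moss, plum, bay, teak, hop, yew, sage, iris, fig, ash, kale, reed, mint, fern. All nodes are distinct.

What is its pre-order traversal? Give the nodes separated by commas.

The last element of post-order is the root; it splits in-order into left and right subtrees.
Root mint: left subtree has 12 nodes {moss, plum, bay, teak, hop, yew, sage, iris, fig, ash, kale, reed}, right has 1 {fern}.
  Root ash: left subtree has 9 nodes {moss, plum, bay, teak, hop, yew, sage, iris, fig}, right has 2 {kale, reed}.
    Root yew: left subtree has 5 nodes {moss, plum, bay, teak, hop}, right has 3 {sage, iris, fig}.
      Root plum: left subtree has 1 node {moss}, right has 3 {bay, teak, hop}.
        Root teak: left subtree has 1 node {bay}, right has 1 {hop}.
      Root fig: left subtree has 2 nodes {sage, iris}, right has 0 { }.
        Root sage: left subtree has 0 nodes { }, right has 1 {iris}.
    Root reed: left subtree has 1 node {kale}, right has 0 { }.

mint, ash, yew, plum, moss, teak, bay, hop, fig, sage, iris, reed, kale, fern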